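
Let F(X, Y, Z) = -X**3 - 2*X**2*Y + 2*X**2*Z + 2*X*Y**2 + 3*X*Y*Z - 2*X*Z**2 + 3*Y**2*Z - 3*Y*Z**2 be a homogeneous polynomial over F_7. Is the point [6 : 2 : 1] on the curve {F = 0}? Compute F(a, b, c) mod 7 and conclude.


F(6,2,1) ≡ 0 (mod 7); P is on the curve.

Evaluate F(6, 2, 1) term-by-term (mod 7).
  -X**3 ↦ -1·216·1·1 = -216
  -2*X**2*Y ↦ -2·36·2·1 = -144
  2*X**2*Z ↦ 2·36·1·1 = 72
  2*X*Y**2 ↦ 2·6·4·1 = 48
  3*X*Y*Z ↦ 3·6·2·1 = 36
  -2*X*Z**2 ↦ -2·6·1·1 = -12
  3*Y**2*Z ↦ 3·1·4·1 = 12
  -3*Y*Z**2 ↦ -3·1·2·1 = -6
Sum: F(6, 2, 1) = (-216) + (-144) + (72) + (48) + (36) + (-12) + (12) + (-6) = -210.
Reducing mod 7: -210 ≡ 0 (mod 7).
Since F(a, b, c) ≡ 0 (mod 7), P lies on the curve.


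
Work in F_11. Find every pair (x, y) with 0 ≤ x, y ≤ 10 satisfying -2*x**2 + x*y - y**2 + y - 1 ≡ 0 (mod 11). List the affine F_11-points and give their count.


Affine F_11-points: {(1, 4), (1, 9), (4, 0), (4, 5), (7, 0), (7, 8), (8, 1), (8, 8), (9, 1), (9, 9)}; count = 10.

For each of the 121 pairs (x, y) ∈ F_11², evaluate f(x, y) mod 11. Record the zeros.
  x = 0: [0↦10, 1↦10, 2↦8, 3↦4, 4↦9, 5↦1, 6↦2, 7↦1, 8↦9, 9↦4, 10↦8]  zeros at y ∈ ∅
  x = 1: [0↦8, 1↦9, 2↦8, 3↦5, 4↦0, 5↦4, 6↦6, 7↦6, 8↦4, 9↦0, 10↦5]  zeros at y ∈ {4, 9}
  x = 2: [0↦2, 1↦4, 2↦4, 3↦2, 4↦9, 5↦3, 6↦6, 7↦7, 8↦6, 9↦3, 10↦9]  zeros at y ∈ ∅
  x = 3: [0↦3, 1↦6, 2↦7, 3↦6, 4↦3, 5↦9, 6↦2, 7↦4, 8↦4, 9↦2, 10↦9]  zeros at y ∈ ∅
  x = 4: [0↦0, 1↦4, 2↦6, 3↦6, 4↦4, 5↦0, 6↦5, 7↦8, 8↦9, 9↦8, 10↦5]  zeros at y ∈ {0, 5}
  x = 5: [0↦4, 1↦9, 2↦1, 3↦2, 4↦1, 5↦9, 6↦4, 7↦8, 8↦10, 9↦10, 10↦8]  zeros at y ∈ ∅
  x = 6: [0↦4, 1↦10, 2↦3, 3↦5, 4↦5, 5↦3, 6↦10, 7↦4, 8↦7, 9↦8, 10↦7]  zeros at y ∈ ∅
  x = 7: [0↦0, 1↦7, 2↦1, 3↦4, 4↦5, 5↦4, 6↦1, 7↦7, 8↦0, 9↦2, 10↦2]  zeros at y ∈ {0, 8}
  x = 8: [0↦3, 1↦0, 2↦6, 3↦10, 4↦1, 5↦1, 6↦10, 7↦6, 8↦0, 9↦3, 10↦4]  zeros at y ∈ {1, 8}
  x = 9: [0↦2, 1↦0, 2↦7, 3↦1, 4↦4, 5↦5, 6↦4, 7↦1, 8↦7, 9↦0, 10↦2]  zeros at y ∈ {1, 9}
  x = 10: [0↦8, 1↦7, 2↦4, 3↦10, 4↦3, 5↦5, 6↦5, 7↦3, 8↦10, 9↦4, 10↦7]  zeros at y ∈ ∅
Collecting zeros: affine points = {(1, 4), (1, 9), (4, 0), (4, 5), (7, 0), (7, 8), (8, 1), (8, 8), (9, 1), (9, 9)}.
Total count |C(F_11)_aff| = 10.


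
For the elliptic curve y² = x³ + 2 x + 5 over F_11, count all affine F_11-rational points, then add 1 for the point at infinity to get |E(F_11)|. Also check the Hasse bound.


Affine points = {(0, 4), (0, 7), (3, 4), (3, 7), (4, 0), (8, 4), (8, 7), (9, 2), (9, 9)}; affine count = 9; |E(F_11)| = 10.

Discriminant check: Δ ∝ 4a³ + 27b² = 4·2³ + 27·5² = 4·8 + 27·25 ≡ 3 (mod 11). Nonzero ⇒ E is nonsingular.
For each x ∈ F_11, compute rhs = x³ + 2·x + 5 mod 11, then count y ∈ F_11 with y² ≡ rhs.
  x = 0: rhs = 5, matching y values: 4, 7 (2 points).
  x = 1: rhs = 8, matching y values: none (0 points).
  x = 2: rhs = 6, matching y values: none (0 points).
  x = 3: rhs = 5, matching y values: 4, 7 (2 points).
  x = 4: rhs = 0, matching y values: 0 (1 points).
  x = 5: rhs = 8, matching y values: none (0 points).
  x = 6: rhs = 2, matching y values: none (0 points).
  x = 7: rhs = 10, matching y values: none (0 points).
  x = 8: rhs = 5, matching y values: 4, 7 (2 points).
  x = 9: rhs = 4, matching y values: 2, 9 (2 points).
  x = 10: rhs = 2, matching y values: none (0 points).
Total affine count: 9.
Full point count |E(F_11)| = 9 + 1 = 10.
Hasse bound: |10 − (11+1)| = |-2| = 2 ≤ 2√11 ≈ 6.6332 ✓.


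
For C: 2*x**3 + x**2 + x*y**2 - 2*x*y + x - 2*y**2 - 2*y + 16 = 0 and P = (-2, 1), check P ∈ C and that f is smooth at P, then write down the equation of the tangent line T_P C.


Tangent line at P: 20*x - 6*y + 46 = 0.

Step 1: f(-2, 1) = 0, so P lies on C.
Step 2: partial derivatives
  f_x(x, y) = 6*x**2 + 2*x + y**2 - 2*y + 1, f_y(x, y) = 2*x*y - 2*x - 4*y - 2.
  f_x(P) = 20, f_y(P) = -6 (gradient nonzero, so P is smooth).
Step 3: tangent line at P: 20·(x − -2) + -6·(y − 1) = 0.
Expanding: 20*x - 6*y + 46 = 0.


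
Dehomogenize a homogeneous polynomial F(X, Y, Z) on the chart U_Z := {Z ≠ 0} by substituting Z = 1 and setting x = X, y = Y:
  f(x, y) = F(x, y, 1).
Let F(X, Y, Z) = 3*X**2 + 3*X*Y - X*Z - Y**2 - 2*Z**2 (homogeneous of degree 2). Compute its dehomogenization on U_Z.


f(x, y) = 3*x**2 + 3*x*y - x - y**2 - 2

On U_Z we set Z = 1. Each monomial c·X^i·Y^j·Z^k in F becomes c·x^i·y^j·1^k = c·x^i·y^j.
Substituting Z = 1: F(X, Y, 1) = 3*x**2 + 3*x*y - x - y**2 - 2.
Note: deg(f) ≤ deg(F) = 2; strict inequality happens when F is divisible by Z (lost terms).


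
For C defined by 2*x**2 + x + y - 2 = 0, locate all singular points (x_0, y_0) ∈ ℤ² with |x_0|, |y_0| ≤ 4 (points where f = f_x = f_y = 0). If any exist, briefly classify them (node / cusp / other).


No singular points in the scanned grid; C is smooth there.

Compute partial derivatives:
  f_x = 4*x + 1.
  f_y = 1.
f_y = 1 is a nonzero constant, so f_y never vanishes: no point (x, y) can satisfy f = f_x = f_y = 0. In particular no (x, y) ∈ {−4, ..., 4}² is singular; the curve is smooth.


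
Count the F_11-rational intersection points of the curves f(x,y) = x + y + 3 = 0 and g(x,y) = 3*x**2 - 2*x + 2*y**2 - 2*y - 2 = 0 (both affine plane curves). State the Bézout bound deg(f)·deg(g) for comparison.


Common zeros: {(0, 8), (2, 6)}; count = 2; Bézout bound = 2.

deg(f) = 1, deg(g) = 2, so Bézout bound = 2.
Scan x ∈ F_11. For each x, list the y ∈ F_11 with f(x, y) ≡ 0 and those with g(x, y) ≡ 0 (mod 11); the common zeros in that column are the intersection.
  x = 0: f ≡ 0 at y ∈ {8}; g ≡ 0 at y ∈ {4, 8}; common: {8}.
  x = 1: f ≡ 0 at y ∈ {7}; g ≡ 0 at y ∈ {3, 9}; common: ∅.
  x = 2: f ≡ 0 at y ∈ {6}; g ≡ 0 at y ∈ {6}; common: {6}.
  x = 3: f ≡ 0 at y ∈ {5}; g ≡ 0 at y ∈ ∅; common: ∅.
  x = 4: f ≡ 0 at y ∈ {4}; g ≡ 0 at y ∈ ∅; common: ∅.
  x = 5: f ≡ 0 at y ∈ {3}; g ≡ 0 at y ∈ ∅; common: ∅.
  x = 6: f ≡ 0 at y ∈ {2}; g ≡ 0 at y ∈ {6}; common: ∅.
  x = 7: f ≡ 0 at y ∈ {1}; g ≡ 0 at y ∈ {3, 9}; common: ∅.
  x = 8: f ≡ 0 at y ∈ {0}; g ≡ 0 at y ∈ {4, 8}; common: ∅.
  x = 9: f ≡ 0 at y ∈ {10}; g ≡ 0 at y ∈ ∅; common: ∅.
  x = 10: f ≡ 0 at y ∈ {9}; g ≡ 0 at y ∈ ∅; common: ∅.
Collecting: common zeros = {(0, 8), (2, 6)}, so the count is 2.
Comparison with the Bézout bound: 2 ≤ 2 = deg(f)·deg(g), as expected for curves with no common component (the bound is attained).


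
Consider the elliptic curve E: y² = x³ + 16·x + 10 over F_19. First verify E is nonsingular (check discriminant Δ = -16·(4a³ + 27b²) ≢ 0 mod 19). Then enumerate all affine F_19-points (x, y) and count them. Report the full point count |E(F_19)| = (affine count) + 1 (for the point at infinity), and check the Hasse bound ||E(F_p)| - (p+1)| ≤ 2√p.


Affine points = {(3, 3), (3, 16), (4, 9), (4, 10), (5, 5), (5, 14), (7, 3), (7, 16), (8, 2), (8, 17), (9, 3), (9, 16), (10, 7), (10, 12), (11, 4), (11, 15), (12, 7), (12, 12), (16, 7), (16, 12)}; affine count = 20; |E(F_19)| = 21.

Discriminant check: Δ ∝ 4a³ + 27b² = 4·16³ + 27·10² = 4·4096 + 27·100 ≡ 8 (mod 19). Nonzero ⇒ E is nonsingular.
For each x ∈ F_19, compute rhs = x³ + 16·x + 10 mod 19, then count y ∈ F_19 with y² ≡ rhs.
  x = 0: rhs = 10, matching y values: none (0 points).
  x = 1: rhs = 8, matching y values: none (0 points).
  x = 2: rhs = 12, matching y values: none (0 points).
  x = 3: rhs = 9, matching y values: 3, 16 (2 points).
  x = 4: rhs = 5, matching y values: 9, 10 (2 points).
  x = 5: rhs = 6, matching y values: 5, 14 (2 points).
  x = 6: rhs = 18, matching y values: none (0 points).
  x = 7: rhs = 9, matching y values: 3, 16 (2 points).
  x = 8: rhs = 4, matching y values: 2, 17 (2 points).
  x = 9: rhs = 9, matching y values: 3, 16 (2 points).
  x = 10: rhs = 11, matching y values: 7, 12 (2 points).
  x = 11: rhs = 16, matching y values: 4, 15 (2 points).
  x = 12: rhs = 11, matching y values: 7, 12 (2 points).
  x = 13: rhs = 2, matching y values: none (0 points).
  x = 14: rhs = 14, matching y values: none (0 points).
  x = 15: rhs = 15, matching y values: none (0 points).
  x = 16: rhs = 11, matching y values: 7, 12 (2 points).
  x = 17: rhs = 8, matching y values: none (0 points).
  x = 18: rhs = 12, matching y values: none (0 points).
Total affine count: 20.
Full point count |E(F_19)| = 20 + 1 = 21.
Hasse bound: |21 − (19+1)| = |1| = 1 ≤ 2√19 ≈ 8.7178 ✓.


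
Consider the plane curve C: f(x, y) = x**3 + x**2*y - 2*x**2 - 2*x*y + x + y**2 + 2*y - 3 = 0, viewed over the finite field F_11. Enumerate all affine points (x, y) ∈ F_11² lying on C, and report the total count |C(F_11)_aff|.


Affine F_11-points: {(0, 1), (0, 8), (3, 3), (4, 0), (4, 1), (5, 0), (5, 5), (6, 9), (8, 1), (8, 4), (10, 7), (10, 10)}; count = 12.

For each of the 121 pairs (x, y) ∈ F_11², evaluate f(x, y) mod 11. Record the zeros.
  x = 0: [0↦8, 1↦0, 2↦5, 3↦1, 4↦10, 5↦10, 6↦1, 7↦5, 8↦0, 9↦8, 10↦7]  zeros at y ∈ {1, 8}
  x = 1: [0↦8, 1↦10, 2↦3, 3↦9, 4↦6, 5↦5, 6↦6, 7↦9, 8↦3, 9↦10, 10↦8]  zeros at y ∈ ∅
  x = 2: [0↦10, 1↦2, 2↦7, 3↦3, 4↦1, 5↦1, 6↦3, 7↦7, 8↦2, 9↦10, 10↦9]  zeros at y ∈ ∅
  x = 3: [0↦9, 1↦4, 2↦1, 3↦0, 4↦1, 5↦4, 6↦9, 7↦5, 8↦3, 9↦3, 10↦5]  zeros at y ∈ {3}
  x = 4: [0↦0, 1↦0, 2↦2, 3↦6, 4↦1, 5↦9, 6↦8, 7↦9, 8↦1, 9↦6, 10↦2]  zeros at y ∈ {0, 1}
  x = 5: [0↦0, 1↦7, 2↦5, 3↦5, 4↦7, 5↦0, 6↦6, 7↦3, 8↦2, 9↦3, 10↦6]  zeros at y ∈ {0, 5}
  x = 6: [0↦4, 1↦9, 2↦5, 3↦3, 4↦3, 5↦5, 6↦9, 7↦4, 8↦1, 9↦0, 10↦1]  zeros at y ∈ {9}
  x = 7: [0↦7, 1↦1, 2↦8, 3↦6, 4↦6, 5↦8, 6↦1, 7↦7, 8↦4, 9↦3, 10↦4]  zeros at y ∈ ∅
  x = 8: [0↦4, 1↦0, 2↦9, 3↦9, 4↦0, 5↦4, 6↦10, 7↦7, 8↦6, 9↦7, 10↦10]  zeros at y ∈ {1, 4}
  x = 9: [0↦1, 1↦1, 2↦3, 3↦7, 4↦2, 5↦10, 6↦9, 7↦10, 8↦2, 9↦7, 10↦3]  zeros at y ∈ ∅
  x = 10: [0↦4, 1↦10, 2↦7, 3↦6, 4↦7, 5↦10, 6↦4, 7↦0, 8↦9, 9↦9, 10↦0]  zeros at y ∈ {7, 10}
Collecting zeros: affine points = {(0, 1), (0, 8), (3, 3), (4, 0), (4, 1), (5, 0), (5, 5), (6, 9), (8, 1), (8, 4), (10, 7), (10, 10)}.
Total count |C(F_11)_aff| = 12.


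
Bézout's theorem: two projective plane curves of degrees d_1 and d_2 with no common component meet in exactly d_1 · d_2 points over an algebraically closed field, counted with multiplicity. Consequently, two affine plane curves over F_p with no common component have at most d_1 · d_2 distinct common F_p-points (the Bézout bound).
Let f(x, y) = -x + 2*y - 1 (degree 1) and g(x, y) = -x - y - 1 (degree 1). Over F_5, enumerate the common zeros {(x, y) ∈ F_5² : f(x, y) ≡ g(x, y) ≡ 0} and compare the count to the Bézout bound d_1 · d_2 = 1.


Common zeros: {(4, 0)}; count = 1; Bézout bound = 1.

deg(f) = 1, deg(g) = 1, so Bézout bound = 1.
Scan x ∈ F_5. For each x, list the y ∈ F_5 with f(x, y) ≡ 0 and those with g(x, y) ≡ 0 (mod 5); the common zeros in that column are the intersection.
  x = 0: f ≡ 0 at y ∈ {3}; g ≡ 0 at y ∈ {4}; common: ∅.
  x = 1: f ≡ 0 at y ∈ {1}; g ≡ 0 at y ∈ {3}; common: ∅.
  x = 2: f ≡ 0 at y ∈ {4}; g ≡ 0 at y ∈ {2}; common: ∅.
  x = 3: f ≡ 0 at y ∈ {2}; g ≡ 0 at y ∈ {1}; common: ∅.
  x = 4: f ≡ 0 at y ∈ {0}; g ≡ 0 at y ∈ {0}; common: {0}.
Collecting: common zeros = {(4, 0)}, so the count is 1.
Comparison with the Bézout bound: 1 ≤ 1 = deg(f)·deg(g), as expected for curves with no common component (the bound is attained).


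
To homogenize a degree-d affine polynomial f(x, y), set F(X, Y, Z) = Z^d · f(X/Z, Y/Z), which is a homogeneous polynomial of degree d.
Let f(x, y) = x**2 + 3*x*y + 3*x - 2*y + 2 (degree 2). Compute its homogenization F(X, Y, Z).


F(X, Y, Z) = X**2 + 3*X*Y + 3*X*Z - 2*Y*Z + 2*Z**2

deg(f) = 2.
Substitute x = X/Z, y = Y/Z into f, then multiply by Z^2.
  monomial 1·x^2·y^0 ↦ 1·X^2·Y^0·Z^0.
  monomial 3·x^1·y^1 ↦ 3·X^1·Y^1·Z^0.
  monomial 3·x^1·y^0 ↦ 3·X^1·Y^0·Z^1.
  monomial -2·x^0·y^1 ↦ -2·X^0·Y^1·Z^1.
  monomial 2·x^0·y^0 ↦ 2·X^0·Y^0·Z^2.
Collecting: F(X, Y, Z) = X**2 + 3*X*Y + 3*X*Z - 2*Y*Z + 2*Z**2.


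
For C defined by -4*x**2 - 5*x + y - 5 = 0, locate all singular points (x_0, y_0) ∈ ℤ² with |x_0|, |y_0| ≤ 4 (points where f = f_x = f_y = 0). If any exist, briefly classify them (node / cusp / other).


No singular points in the scanned grid; C is smooth there.

Compute partial derivatives:
  f_x = -8*x - 5.
  f_y = 1.
f_y = 1 is a nonzero constant, so f_y never vanishes: no point (x, y) can satisfy f = f_x = f_y = 0. In particular no (x, y) ∈ {−4, ..., 4}² is singular; the curve is smooth.


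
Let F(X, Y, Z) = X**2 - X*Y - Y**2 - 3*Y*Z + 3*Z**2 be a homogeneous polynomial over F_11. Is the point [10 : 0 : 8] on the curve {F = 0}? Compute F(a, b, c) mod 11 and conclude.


F(10,0,8) ≡ 6 (mod 11); P is NOT on the curve.

Evaluate F(10, 0, 8) term-by-term (mod 11).
  X**2 ↦ 1·100·1·1 = 100
  -X*Y ↦ -1·10·0·1 = 0
  -Y**2 ↦ -1·1·0·1 = 0
  -3*Y*Z ↦ -3·1·0·8 = 0
  3*Z**2 ↦ 3·1·1·64 = 192
Sum: F(10, 0, 8) = (100) + (0) + (0) + (0) + (192) = 292.
Reducing mod 11: 292 ≡ 6 (mod 11).
Since F(a, b, c) ≡ 6 ≠ 0 (mod 11), P does NOT lie on the curve.


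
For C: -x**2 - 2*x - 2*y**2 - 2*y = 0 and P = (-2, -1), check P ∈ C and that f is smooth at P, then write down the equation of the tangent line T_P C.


Tangent line at P: 2*x + 2*y + 6 = 0.

Step 1: f(-2, -1) = 0, so P lies on C.
Step 2: partial derivatives
  f_x(x, y) = -2*x - 2, f_y(x, y) = -4*y - 2.
  f_x(P) = 2, f_y(P) = 2 (gradient nonzero, so P is smooth).
Step 3: tangent line at P: 2·(x − -2) + 2·(y − -1) = 0.
Expanding: 2*x + 2*y + 6 = 0.


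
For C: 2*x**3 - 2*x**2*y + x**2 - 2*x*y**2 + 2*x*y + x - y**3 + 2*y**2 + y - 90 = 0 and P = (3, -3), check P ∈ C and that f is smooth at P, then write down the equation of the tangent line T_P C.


Tangent line at P: 73*x - 14*y - 261 = 0.

Step 1: f(3, -3) = 0, so P lies on C.
Step 2: partial derivatives
  f_x(x, y) = 6*x**2 - 4*x*y + 2*x - 2*y**2 + 2*y + 1, f_y(x, y) = -2*x**2 - 4*x*y + 2*x - 3*y**2 + 4*y + 1.
  f_x(P) = 73, f_y(P) = -14 (gradient nonzero, so P is smooth).
Step 3: tangent line at P: 73·(x − 3) + -14·(y − -3) = 0.
Expanding: 73*x - 14*y - 261 = 0.


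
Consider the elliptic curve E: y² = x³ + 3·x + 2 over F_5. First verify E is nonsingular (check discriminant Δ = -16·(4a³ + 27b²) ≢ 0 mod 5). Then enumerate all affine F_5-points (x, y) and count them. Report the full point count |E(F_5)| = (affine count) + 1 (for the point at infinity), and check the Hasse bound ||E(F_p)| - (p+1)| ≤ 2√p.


Affine points = {(1, 1), (1, 4), (2, 1), (2, 4)}; affine count = 4; |E(F_5)| = 5.

Discriminant check: Δ ∝ 4a³ + 27b² = 4·3³ + 27·2² = 4·27 + 27·4 ≡ 1 (mod 5). Nonzero ⇒ E is nonsingular.
For each x ∈ F_5, compute rhs = x³ + 3·x + 2 mod 5, then count y ∈ F_5 with y² ≡ rhs.
  x = 0: rhs = 2, matching y values: none (0 points).
  x = 1: rhs = 1, matching y values: 1, 4 (2 points).
  x = 2: rhs = 1, matching y values: 1, 4 (2 points).
  x = 3: rhs = 3, matching y values: none (0 points).
  x = 4: rhs = 3, matching y values: none (0 points).
Total affine count: 4.
Full point count |E(F_5)| = 4 + 1 = 5.
Hasse bound: |5 − (5+1)| = |-1| = 1 ≤ 2√5 ≈ 4.4721 ✓.


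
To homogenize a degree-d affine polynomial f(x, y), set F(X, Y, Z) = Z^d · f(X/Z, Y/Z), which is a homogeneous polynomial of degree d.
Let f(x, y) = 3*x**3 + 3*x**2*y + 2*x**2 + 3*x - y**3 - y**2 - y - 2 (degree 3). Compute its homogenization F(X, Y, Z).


F(X, Y, Z) = 3*X**3 + 3*X**2*Y + 2*X**2*Z + 3*X*Z**2 - Y**3 - Y**2*Z - Y*Z**2 - 2*Z**3

deg(f) = 3.
Substitute x = X/Z, y = Y/Z into f, then multiply by Z^3.
  monomial 3·x^3·y^0 ↦ 3·X^3·Y^0·Z^0.
  monomial 3·x^2·y^1 ↦ 3·X^2·Y^1·Z^0.
  monomial 2·x^2·y^0 ↦ 2·X^2·Y^0·Z^1.
  monomial 3·x^1·y^0 ↦ 3·X^1·Y^0·Z^2.
  monomial -1·x^0·y^3 ↦ -1·X^0·Y^3·Z^0.
  monomial -1·x^0·y^2 ↦ -1·X^0·Y^2·Z^1.
  monomial -1·x^0·y^1 ↦ -1·X^0·Y^1·Z^2.
  monomial -2·x^0·y^0 ↦ -2·X^0·Y^0·Z^3.
Collecting: F(X, Y, Z) = 3*X**3 + 3*X**2*Y + 2*X**2*Z + 3*X*Z**2 - Y**3 - Y**2*Z - Y*Z**2 - 2*Z**3.


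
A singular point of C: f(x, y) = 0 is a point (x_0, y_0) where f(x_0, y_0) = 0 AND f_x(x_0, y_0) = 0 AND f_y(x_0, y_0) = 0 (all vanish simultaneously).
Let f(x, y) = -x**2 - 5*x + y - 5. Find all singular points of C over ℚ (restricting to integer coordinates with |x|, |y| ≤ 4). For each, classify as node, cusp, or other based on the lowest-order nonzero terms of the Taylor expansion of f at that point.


No singular points in the scanned grid; C is smooth there.

Compute partial derivatives:
  f_x = -2*x - 5.
  f_y = 1.
f_y = 1 is a nonzero constant, so f_y never vanishes: no point (x, y) can satisfy f = f_x = f_y = 0. In particular no (x, y) ∈ {−4, ..., 4}² is singular; the curve is smooth.


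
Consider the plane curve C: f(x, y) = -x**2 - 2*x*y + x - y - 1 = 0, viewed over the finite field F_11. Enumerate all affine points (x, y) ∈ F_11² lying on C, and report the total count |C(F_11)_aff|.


Affine F_11-points: {(0, 10), (1, 7), (2, 6), (3, 10), (4, 1), (6, 1), (7, 3), (8, 7), (9, 6), (10, 3)}; count = 10.

For each of the 121 pairs (x, y) ∈ F_11², evaluate f(x, y) mod 11. Record the zeros.
  x = 0: [0↦10, 1↦9, 2↦8, 3↦7, 4↦6, 5↦5, 6↦4, 7↦3, 8↦2, 9↦1, 10↦0]  zeros at y ∈ {10}
  x = 1: [0↦10, 1↦7, 2↦4, 3↦1, 4↦9, 5↦6, 6↦3, 7↦0, 8↦8, 9↦5, 10↦2]  zeros at y ∈ {7}
  x = 2: [0↦8, 1↦3, 2↦9, 3↦4, 4↦10, 5↦5, 6↦0, 7↦6, 8↦1, 9↦7, 10↦2]  zeros at y ∈ {6}
  x = 3: [0↦4, 1↦8, 2↦1, 3↦5, 4↦9, 5↦2, 6↦6, 7↦10, 8↦3, 9↦7, 10↦0]  zeros at y ∈ {10}
  x = 4: [0↦9, 1↦0, 2↦2, 3↦4, 4↦6, 5↦8, 6↦10, 7↦1, 8↦3, 9↦5, 10↦7]  zeros at y ∈ {1}
  x = 5: [0↦1, 1↦1, 2↦1, 3↦1, 4↦1, 5↦1, 6↦1, 7↦1, 8↦1, 9↦1, 10↦1]  zeros at y ∈ ∅
  x = 6: [0↦2, 1↦0, 2↦9, 3↦7, 4↦5, 5↦3, 6↦1, 7↦10, 8↦8, 9↦6, 10↦4]  zeros at y ∈ {1}
  x = 7: [0↦1, 1↦8, 2↦4, 3↦0, 4↦7, 5↦3, 6↦10, 7↦6, 8↦2, 9↦9, 10↦5]  zeros at y ∈ {3}
  x = 8: [0↦9, 1↦3, 2↦8, 3↦2, 4↦7, 5↦1, 6↦6, 7↦0, 8↦5, 9↦10, 10↦4]  zeros at y ∈ {7}
  x = 9: [0↦4, 1↦7, 2↦10, 3↦2, 4↦5, 5↦8, 6↦0, 7↦3, 8↦6, 9↦9, 10↦1]  zeros at y ∈ {6}
  x = 10: [0↦8, 1↦9, 2↦10, 3↦0, 4↦1, 5↦2, 6↦3, 7↦4, 8↦5, 9↦6, 10↦7]  zeros at y ∈ {3}
Collecting zeros: affine points = {(0, 10), (1, 7), (2, 6), (3, 10), (4, 1), (6, 1), (7, 3), (8, 7), (9, 6), (10, 3)}.
Total count |C(F_11)_aff| = 10.


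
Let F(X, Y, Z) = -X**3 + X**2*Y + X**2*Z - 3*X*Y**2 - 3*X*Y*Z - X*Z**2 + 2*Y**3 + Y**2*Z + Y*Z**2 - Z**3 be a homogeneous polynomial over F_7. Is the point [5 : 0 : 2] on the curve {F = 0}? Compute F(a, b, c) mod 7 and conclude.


F(5,0,2) ≡ 2 (mod 7); P is NOT on the curve.

Evaluate F(5, 0, 2) term-by-term (mod 7).
  -X**3 ↦ -1·125·1·1 = -125
  X**2*Y ↦ 1·25·0·1 = 0
  X**2*Z ↦ 1·25·1·2 = 50
  -3*X*Y**2 ↦ -3·5·0·1 = 0
  -3*X*Y*Z ↦ -3·5·0·2 = 0
  -X*Z**2 ↦ -1·5·1·4 = -20
  2*Y**3 ↦ 2·1·0·1 = 0
  Y**2*Z ↦ 1·1·0·2 = 0
  Y*Z**2 ↦ 1·1·0·4 = 0
  -Z**3 ↦ -1·1·1·8 = -8
Sum: F(5, 0, 2) = (-125) + (0) + (50) + (0) + (0) + (-20) + (0) + (0) + (0) + (-8) = -103.
Reducing mod 7: -103 ≡ 2 (mod 7).
Since F(a, b, c) ≡ 2 ≠ 0 (mod 7), P does NOT lie on the curve.


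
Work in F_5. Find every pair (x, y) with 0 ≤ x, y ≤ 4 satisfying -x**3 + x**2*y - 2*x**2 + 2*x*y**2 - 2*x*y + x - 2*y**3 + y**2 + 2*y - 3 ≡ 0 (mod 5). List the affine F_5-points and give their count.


Affine F_5-points: {(1, 0), (2, 3), (3, 0), (3, 1), (4, 0), (4, 2)}; count = 6.

For each of the 25 pairs (x, y) ∈ F_5², evaluate f(x, y) mod 5. Record the zeros.
  x = 0: [0↦2, 1↦3, 2↦4, 3↦3, 4↦3]  zeros at y ∈ ∅
  x = 1: [0↦0, 1↦2, 2↦3, 3↦1, 4↦4]  zeros at y ∈ {0}
  x = 2: [0↦3, 1↦3, 2↦1, 3↦0, 4↦3]  zeros at y ∈ {3}
  x = 3: [0↦0, 1↦0, 2↦2, 3↦4, 4↦4]  zeros at y ∈ {0, 1}
  x = 4: [0↦0, 1↦2, 2↦0, 3↦2, 4↦1]  zeros at y ∈ {0, 2}
Collecting zeros: affine points = {(1, 0), (2, 3), (3, 0), (3, 1), (4, 0), (4, 2)}.
Total count |C(F_5)_aff| = 6.


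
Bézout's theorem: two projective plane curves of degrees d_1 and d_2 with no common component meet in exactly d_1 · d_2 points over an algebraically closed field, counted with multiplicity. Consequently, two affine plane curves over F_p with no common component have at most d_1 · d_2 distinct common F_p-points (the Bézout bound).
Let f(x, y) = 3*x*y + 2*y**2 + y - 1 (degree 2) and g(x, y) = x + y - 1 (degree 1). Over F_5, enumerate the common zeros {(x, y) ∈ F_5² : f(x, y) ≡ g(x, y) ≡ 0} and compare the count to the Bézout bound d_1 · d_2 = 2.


Common zeros: ∅; count = 0; Bézout bound = 2.

deg(f) = 2, deg(g) = 1, so Bézout bound = 2.
Scan x ∈ F_5. For each x, list the y ∈ F_5 with f(x, y) ≡ 0 and those with g(x, y) ≡ 0 (mod 5); the common zeros in that column are the intersection.
  x = 0: f ≡ 0 at y ∈ {3, 4}; g ≡ 0 at y ∈ {1}; common: ∅.
  x = 1: f ≡ 0 at y ∈ {1, 2}; g ≡ 0 at y ∈ {0}; common: ∅.
  x = 2: f ≡ 0 at y ∈ ∅; g ≡ 0 at y ∈ {4}; common: ∅.
  x = 3: f ≡ 0 at y ∈ ∅; g ≡ 0 at y ∈ {3}; common: ∅.
  x = 4: f ≡ 0 at y ∈ ∅; g ≡ 0 at y ∈ {2}; common: ∅.
Collecting: common zeros = ∅, so the count is 0.
Comparison with the Bézout bound: 0 ≤ 2 = deg(f)·deg(g), as expected for curves with no common component (the affine F_5-count falls short of the bound because intersections may lie at infinity, over extension fields, or carry multiplicity).


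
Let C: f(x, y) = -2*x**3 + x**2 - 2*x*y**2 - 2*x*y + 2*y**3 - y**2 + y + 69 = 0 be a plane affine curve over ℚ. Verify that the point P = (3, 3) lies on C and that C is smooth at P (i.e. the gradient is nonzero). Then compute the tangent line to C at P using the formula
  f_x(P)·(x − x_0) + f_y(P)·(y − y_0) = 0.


Tangent line at P: -72*x + 7*y + 195 = 0.

Step 1: f(3, 3) = 0, so P lies on C.
Step 2: partial derivatives
  f_x(x, y) = -6*x**2 + 2*x - 2*y**2 - 2*y, f_y(x, y) = -4*x*y - 2*x + 6*y**2 - 2*y + 1.
  f_x(P) = -72, f_y(P) = 7 (gradient nonzero, so P is smooth).
Step 3: tangent line at P: -72·(x − 3) + 7·(y − 3) = 0.
Expanding: -72*x + 7*y + 195 = 0.


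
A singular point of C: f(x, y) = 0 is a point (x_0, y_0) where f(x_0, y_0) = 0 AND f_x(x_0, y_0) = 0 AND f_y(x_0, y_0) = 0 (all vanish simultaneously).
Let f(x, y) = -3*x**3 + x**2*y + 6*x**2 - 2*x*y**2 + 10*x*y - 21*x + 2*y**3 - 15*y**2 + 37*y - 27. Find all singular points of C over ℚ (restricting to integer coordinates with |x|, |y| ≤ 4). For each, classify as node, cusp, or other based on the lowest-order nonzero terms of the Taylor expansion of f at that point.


Singular points: {(1, 3)}; classification: cusp.

Compute partial derivatives:
  f_x = -9*x**2 + 2*x*y + 12*x - 2*y**2 + 10*y - 21.
  f_y = x**2 - 4*x*y + 10*x + 6*y**2 - 30*y + 37.
Scan x_0 ∈ {−4, ..., 4}. For each x_0, f_y(x_0, y) is a polynomial in y; find its integer roots y ∈ {−4, ..., 4}, then test f_x and f at those candidates.
  x = -4: f_y(-4, y) = 6*y**2 - 14*y + 13; no integer root y with |y| ≤ 4.
  x = -3: f_y(-3, y) = 6*y**2 - 18*y + 16; no integer root y with |y| ≤ 4.
  x = -2: f_y(-2, y) = 6*y**2 - 22*y + 21; no integer root y with |y| ≤ 4.
  x = -1: f_y(-1, y) = 6*y**2 - 26*y + 28; vanishes at y ∈ {2}. (-1, 2): f_x = -34 ≠ 0.
  x = 0: f_y(0, y) = 6*y**2 - 30*y + 37; no integer root y with |y| ≤ 4.
  x = 1: f_y(1, y) = 6*y**2 - 34*y + 48; vanishes at y ∈ {3}. (1, 3): f_x = 0, f = 0 — SINGULAR.
  x = 2: f_y(2, y) = 6*y**2 - 38*y + 61; no integer root y with |y| ≤ 4.
  x = 3: f_y(3, y) = 6*y**2 - 42*y + 76; no integer root y with |y| ≤ 4.
  x = 4: f_y(4, y) = 6*y**2 - 46*y + 93; no integer root y with |y| ≤ 4.
Only singular point on the grid: (1, 3).
Classify: substitute x = 1 + u, y = 3 + v and expand: f = -3*u**3 + u**2*v - 2*u*v**2 + 2*v**3 + v**2.
No constant or linear terms (consistent with a singular point). Quadratic part: v**2. Cubic part: -3*u**3 + u**2*v - 2*u*v**2 + 2*v**3.
The quadratic part v**2 is a perfect square, so there is a single (double) tangent line v = 0, i.e. y = 3. Restricting the cubic part to that line (v = 0) leaves -3*u**3 ≠ 0, so f is not divisible by v and the branch is v² ≈ 3*u**3 to lowest order — this is a cusp.
Classification: cusp.


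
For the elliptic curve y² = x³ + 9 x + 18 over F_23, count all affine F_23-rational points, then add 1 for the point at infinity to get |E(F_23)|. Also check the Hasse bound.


Affine points = {(0, 8), (0, 15), (3, 7), (3, 16), (4, 7), (4, 16), (5, 2), (5, 21), (6, 9), (6, 14), (8, 2), (8, 21), (9, 0), (10, 2), (10, 21), (13, 3), (13, 20), (14, 6), (14, 17), (15, 3), (15, 20), (16, 7), (16, 16), (17, 1), (17, 22), (18, 3), (18, 20), (22, 10), (22, 13)}; affine count = 29; |E(F_23)| = 30.

Discriminant check: Δ ∝ 4a³ + 27b² = 4·9³ + 27·18² = 4·729 + 27·324 ≡ 3 (mod 23). Nonzero ⇒ E is nonsingular.
For each x ∈ F_23, compute rhs = x³ + 9·x + 18 mod 23, then count y ∈ F_23 with y² ≡ rhs.
  x = 0: rhs = 18, matching y values: 8, 15 (2 points).
  x = 1: rhs = 5, matching y values: none (0 points).
  x = 2: rhs = 21, matching y values: none (0 points).
  x = 3: rhs = 3, matching y values: 7, 16 (2 points).
  x = 4: rhs = 3, matching y values: 7, 16 (2 points).
  x = 5: rhs = 4, matching y values: 2, 21 (2 points).
  x = 6: rhs = 12, matching y values: 9, 14 (2 points).
  x = 7: rhs = 10, matching y values: none (0 points).
  x = 8: rhs = 4, matching y values: 2, 21 (2 points).
  x = 9: rhs = 0, matching y values: 0 (1 points).
  x = 10: rhs = 4, matching y values: 2, 21 (2 points).
  x = 11: rhs = 22, matching y values: none (0 points).
  x = 12: rhs = 14, matching y values: none (0 points).
  x = 13: rhs = 9, matching y values: 3, 20 (2 points).
  x = 14: rhs = 13, matching y values: 6, 17 (2 points).
  x = 15: rhs = 9, matching y values: 3, 20 (2 points).
  x = 16: rhs = 3, matching y values: 7, 16 (2 points).
  x = 17: rhs = 1, matching y values: 1, 22 (2 points).
  x = 18: rhs = 9, matching y values: 3, 20 (2 points).
  x = 19: rhs = 10, matching y values: none (0 points).
  x = 20: rhs = 10, matching y values: none (0 points).
  x = 21: rhs = 15, matching y values: none (0 points).
  x = 22: rhs = 8, matching y values: 10, 13 (2 points).
Total affine count: 29.
Full point count |E(F_23)| = 29 + 1 = 30.
Hasse bound: |30 − (23+1)| = |6| = 6 ≤ 2√23 ≈ 9.5917 ✓.


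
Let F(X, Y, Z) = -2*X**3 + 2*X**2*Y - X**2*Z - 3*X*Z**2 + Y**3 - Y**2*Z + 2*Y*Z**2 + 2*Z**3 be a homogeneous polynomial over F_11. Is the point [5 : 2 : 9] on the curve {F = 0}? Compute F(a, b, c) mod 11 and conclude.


F(5,2,9) ≡ 10 (mod 11); P is NOT on the curve.

Evaluate F(5, 2, 9) term-by-term (mod 11).
  -2*X**3 ↦ -2·125·1·1 = -250
  2*X**2*Y ↦ 2·25·2·1 = 100
  -X**2*Z ↦ -1·25·1·9 = -225
  -3*X*Z**2 ↦ -3·5·1·81 = -1215
  Y**3 ↦ 1·1·8·1 = 8
  -Y**2*Z ↦ -1·1·4·9 = -36
  2*Y*Z**2 ↦ 2·1·2·81 = 324
  2*Z**3 ↦ 2·1·1·729 = 1458
Sum: F(5, 2, 9) = (-250) + (100) + (-225) + (-1215) + (8) + (-36) + (324) + (1458) = 164.
Reducing mod 11: 164 ≡ 10 (mod 11).
Since F(a, b, c) ≡ 10 ≠ 0 (mod 11), P does NOT lie on the curve.


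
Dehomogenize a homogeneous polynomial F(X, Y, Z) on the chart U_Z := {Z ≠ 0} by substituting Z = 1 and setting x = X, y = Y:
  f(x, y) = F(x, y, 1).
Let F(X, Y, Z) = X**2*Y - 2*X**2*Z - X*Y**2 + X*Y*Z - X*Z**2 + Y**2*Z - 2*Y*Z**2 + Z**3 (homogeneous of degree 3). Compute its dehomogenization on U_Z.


f(x, y) = x**2*y - 2*x**2 - x*y**2 + x*y - x + y**2 - 2*y + 1

On U_Z we set Z = 1. Each monomial c·X^i·Y^j·Z^k in F becomes c·x^i·y^j·1^k = c·x^i·y^j.
Substituting Z = 1: F(X, Y, 1) = x**2*y - 2*x**2 - x*y**2 + x*y - x + y**2 - 2*y + 1.
Note: deg(f) ≤ deg(F) = 3; strict inequality happens when F is divisible by Z (lost terms).


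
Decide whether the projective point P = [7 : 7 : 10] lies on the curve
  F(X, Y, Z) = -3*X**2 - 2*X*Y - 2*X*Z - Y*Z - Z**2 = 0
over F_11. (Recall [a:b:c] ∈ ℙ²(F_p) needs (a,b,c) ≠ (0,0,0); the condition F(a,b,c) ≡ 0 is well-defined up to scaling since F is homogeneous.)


F(7,7,10) ≡ 6 (mod 11); P is NOT on the curve.

Evaluate F(7, 7, 10) term-by-term (mod 11).
  -3*X**2 ↦ -3·49·1·1 = -147
  -2*X*Y ↦ -2·7·7·1 = -98
  -2*X*Z ↦ -2·7·1·10 = -140
  -Y*Z ↦ -1·1·7·10 = -70
  -Z**2 ↦ -1·1·1·100 = -100
Sum: F(7, 7, 10) = (-147) + (-98) + (-140) + (-70) + (-100) = -555.
Reducing mod 11: -555 ≡ 6 (mod 11).
Since F(a, b, c) ≡ 6 ≠ 0 (mod 11), P does NOT lie on the curve.


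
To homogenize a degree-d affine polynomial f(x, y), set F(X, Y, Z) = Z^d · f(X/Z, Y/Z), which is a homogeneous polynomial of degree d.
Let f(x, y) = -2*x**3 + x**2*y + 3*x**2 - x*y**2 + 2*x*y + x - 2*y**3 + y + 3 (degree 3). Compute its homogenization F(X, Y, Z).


F(X, Y, Z) = -2*X**3 + X**2*Y + 3*X**2*Z - X*Y**2 + 2*X*Y*Z + X*Z**2 - 2*Y**3 + Y*Z**2 + 3*Z**3

deg(f) = 3.
Substitute x = X/Z, y = Y/Z into f, then multiply by Z^3.
  monomial -2·x^3·y^0 ↦ -2·X^3·Y^0·Z^0.
  monomial 1·x^2·y^1 ↦ 1·X^2·Y^1·Z^0.
  monomial 3·x^2·y^0 ↦ 3·X^2·Y^0·Z^1.
  monomial -1·x^1·y^2 ↦ -1·X^1·Y^2·Z^0.
  monomial 2·x^1·y^1 ↦ 2·X^1·Y^1·Z^1.
  monomial 1·x^1·y^0 ↦ 1·X^1·Y^0·Z^2.
  monomial -2·x^0·y^3 ↦ -2·X^0·Y^3·Z^0.
  monomial 1·x^0·y^1 ↦ 1·X^0·Y^1·Z^2.
  monomial 3·x^0·y^0 ↦ 3·X^0·Y^0·Z^3.
Collecting: F(X, Y, Z) = -2*X**3 + X**2*Y + 3*X**2*Z - X*Y**2 + 2*X*Y*Z + X*Z**2 - 2*Y**3 + Y*Z**2 + 3*Z**3.


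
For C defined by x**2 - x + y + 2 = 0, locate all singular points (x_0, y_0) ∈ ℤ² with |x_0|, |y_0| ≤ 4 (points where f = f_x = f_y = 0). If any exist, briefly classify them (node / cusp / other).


No singular points in the scanned grid; C is smooth there.

Compute partial derivatives:
  f_x = 2*x - 1.
  f_y = 1.
f_y = 1 is a nonzero constant, so f_y never vanishes: no point (x, y) can satisfy f = f_x = f_y = 0. In particular no (x, y) ∈ {−4, ..., 4}² is singular; the curve is smooth.


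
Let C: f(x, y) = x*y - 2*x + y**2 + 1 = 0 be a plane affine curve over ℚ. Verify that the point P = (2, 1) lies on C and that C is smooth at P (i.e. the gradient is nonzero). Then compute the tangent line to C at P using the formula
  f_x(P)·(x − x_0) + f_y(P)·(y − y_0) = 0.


Tangent line at P: -x + 4*y - 2 = 0.

Step 1: f(2, 1) = 0, so P lies on C.
Step 2: partial derivatives
  f_x(x, y) = y - 2, f_y(x, y) = x + 2*y.
  f_x(P) = -1, f_y(P) = 4 (gradient nonzero, so P is smooth).
Step 3: tangent line at P: -1·(x − 2) + 4·(y − 1) = 0.
Expanding: -x + 4*y - 2 = 0.


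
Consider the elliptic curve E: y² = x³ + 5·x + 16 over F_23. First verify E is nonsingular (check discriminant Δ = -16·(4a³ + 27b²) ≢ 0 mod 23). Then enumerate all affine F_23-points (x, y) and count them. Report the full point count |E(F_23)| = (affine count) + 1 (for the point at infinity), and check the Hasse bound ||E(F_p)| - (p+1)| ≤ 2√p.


Affine points = {(0, 4), (0, 19), (3, 9), (3, 14), (4, 10), (4, 13), (6, 3), (6, 20), (7, 7), (7, 16), (8, 4), (8, 19), (9, 10), (9, 13), (10, 10), (10, 13), (13, 1), (13, 22), (14, 1), (14, 22), (15, 4), (15, 19), (16, 11), (16, 12), (17, 0), (18, 2), (18, 21), (19, 1), (19, 22)}; affine count = 29; |E(F_23)| = 30.

Discriminant check: Δ ∝ 4a³ + 27b² = 4·5³ + 27·16² = 4·125 + 27·256 ≡ 6 (mod 23). Nonzero ⇒ E is nonsingular.
For each x ∈ F_23, compute rhs = x³ + 5·x + 16 mod 23, then count y ∈ F_23 with y² ≡ rhs.
  x = 0: rhs = 16, matching y values: 4, 19 (2 points).
  x = 1: rhs = 22, matching y values: none (0 points).
  x = 2: rhs = 11, matching y values: none (0 points).
  x = 3: rhs = 12, matching y values: 9, 14 (2 points).
  x = 4: rhs = 8, matching y values: 10, 13 (2 points).
  x = 5: rhs = 5, matching y values: none (0 points).
  x = 6: rhs = 9, matching y values: 3, 20 (2 points).
  x = 7: rhs = 3, matching y values: 7, 16 (2 points).
  x = 8: rhs = 16, matching y values: 4, 19 (2 points).
  x = 9: rhs = 8, matching y values: 10, 13 (2 points).
  x = 10: rhs = 8, matching y values: 10, 13 (2 points).
  x = 11: rhs = 22, matching y values: none (0 points).
  x = 12: rhs = 10, matching y values: none (0 points).
  x = 13: rhs = 1, matching y values: 1, 22 (2 points).
  x = 14: rhs = 1, matching y values: 1, 22 (2 points).
  x = 15: rhs = 16, matching y values: 4, 19 (2 points).
  x = 16: rhs = 6, matching y values: 11, 12 (2 points).
  x = 17: rhs = 0, matching y values: 0 (1 points).
  x = 18: rhs = 4, matching y values: 2, 21 (2 points).
  x = 19: rhs = 1, matching y values: 1, 22 (2 points).
  x = 20: rhs = 20, matching y values: none (0 points).
  x = 21: rhs = 21, matching y values: none (0 points).
  x = 22: rhs = 10, matching y values: none (0 points).
Total affine count: 29.
Full point count |E(F_23)| = 29 + 1 = 30.
Hasse bound: |30 − (23+1)| = |6| = 6 ≤ 2√23 ≈ 9.5917 ✓.


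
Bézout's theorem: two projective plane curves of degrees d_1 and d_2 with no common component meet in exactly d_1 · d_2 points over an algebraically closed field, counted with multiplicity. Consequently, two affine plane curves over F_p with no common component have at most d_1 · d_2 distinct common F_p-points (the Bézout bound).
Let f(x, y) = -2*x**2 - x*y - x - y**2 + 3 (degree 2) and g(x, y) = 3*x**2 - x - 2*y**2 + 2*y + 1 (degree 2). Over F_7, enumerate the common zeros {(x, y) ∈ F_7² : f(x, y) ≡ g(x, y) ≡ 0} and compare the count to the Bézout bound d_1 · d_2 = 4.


Common zeros: {(3, 2)}; count = 1; Bézout bound = 4.

deg(f) = 2, deg(g) = 2, so Bézout bound = 4.
Scan x ∈ F_7. For each x, list the y ∈ F_7 with f(x, y) ≡ 0 and those with g(x, y) ≡ 0 (mod 7); the common zeros in that column are the intersection.
  x = 0: f ≡ 0 at y ∈ ∅; g ≡ 0 at y ∈ ∅; common: ∅.
  x = 1: f ≡ 0 at y ∈ {0, 6}; g ≡ 0 at y ∈ {4}; common: ∅.
  x = 2: f ≡ 0 at y ∈ {0, 5}; g ≡ 0 at y ∈ {2, 6}; common: ∅.
  x = 3: f ≡ 0 at y ∈ {2}; g ≡ 0 at y ∈ {2, 6}; common: {2}.
  x = 4: f ≡ 0 at y ∈ ∅; g ≡ 0 at y ∈ {4}; common: ∅.
  x = 5: f ≡ 0 at y ∈ ∅; g ≡ 0 at y ∈ ∅; common: ∅.
  x = 6: f ≡ 0 at y ∈ {2, 6}; g ≡ 0 at y ∈ {3, 5}; common: ∅.
Collecting: common zeros = {(3, 2)}, so the count is 1.
Comparison with the Bézout bound: 1 ≤ 4 = deg(f)·deg(g), as expected for curves with no common component (the affine F_7-count falls short of the bound because intersections may lie at infinity, over extension fields, or carry multiplicity).


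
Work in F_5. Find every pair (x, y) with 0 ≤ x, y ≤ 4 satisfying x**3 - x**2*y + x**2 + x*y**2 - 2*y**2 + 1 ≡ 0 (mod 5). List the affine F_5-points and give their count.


Affine F_5-points: {(2, 2)}; count = 1.

For each of the 25 pairs (x, y) ∈ F_5², evaluate f(x, y) mod 5. Record the zeros.
  x = 0: [0↦1, 1↦4, 2↦3, 3↦3, 4↦4]  zeros at y ∈ ∅
  x = 1: [0↦3, 1↦1, 2↦2, 3↦1, 4↦3]  zeros at y ∈ ∅
  x = 2: [0↦3, 1↦4, 2↦0, 3↦1, 4↦2]  zeros at y ∈ {2}
  x = 3: [0↦2, 1↦4, 2↦3, 3↦4, 4↦2]  zeros at y ∈ ∅
  x = 4: [0↦1, 1↦2, 2↦2, 3↦1, 4↦4]  zeros at y ∈ ∅
Collecting zeros: affine points = {(2, 2)}.
Total count |C(F_5)_aff| = 1.


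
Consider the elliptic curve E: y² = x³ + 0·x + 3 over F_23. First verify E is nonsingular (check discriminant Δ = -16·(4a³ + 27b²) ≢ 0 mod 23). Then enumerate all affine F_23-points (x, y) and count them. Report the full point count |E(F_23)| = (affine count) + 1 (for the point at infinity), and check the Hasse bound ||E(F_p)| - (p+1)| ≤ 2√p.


Affine points = {(0, 7), (0, 16), (1, 2), (1, 21), (5, 6), (5, 17), (6, 9), (6, 14), (7, 1), (7, 22), (8, 3), (8, 20), (11, 0), (12, 11), (12, 12), (18, 4), (18, 19), (19, 10), (19, 13), (21, 8), (21, 15), (22, 5), (22, 18)}; affine count = 23; |E(F_23)| = 24.

Discriminant check: Δ ∝ 4a³ + 27b² = 4·0³ + 27·3² = 4·0 + 27·9 ≡ 13 (mod 23). Nonzero ⇒ E is nonsingular.
For each x ∈ F_23, compute rhs = x³ + 0·x + 3 mod 23, then count y ∈ F_23 with y² ≡ rhs.
  x = 0: rhs = 3, matching y values: 7, 16 (2 points).
  x = 1: rhs = 4, matching y values: 2, 21 (2 points).
  x = 2: rhs = 11, matching y values: none (0 points).
  x = 3: rhs = 7, matching y values: none (0 points).
  x = 4: rhs = 21, matching y values: none (0 points).
  x = 5: rhs = 13, matching y values: 6, 17 (2 points).
  x = 6: rhs = 12, matching y values: 9, 14 (2 points).
  x = 7: rhs = 1, matching y values: 1, 22 (2 points).
  x = 8: rhs = 9, matching y values: 3, 20 (2 points).
  x = 9: rhs = 19, matching y values: none (0 points).
  x = 10: rhs = 14, matching y values: none (0 points).
  x = 11: rhs = 0, matching y values: 0 (1 points).
  x = 12: rhs = 6, matching y values: 11, 12 (2 points).
  x = 13: rhs = 15, matching y values: none (0 points).
  x = 14: rhs = 10, matching y values: none (0 points).
  x = 15: rhs = 20, matching y values: none (0 points).
  x = 16: rhs = 5, matching y values: none (0 points).
  x = 17: rhs = 17, matching y values: none (0 points).
  x = 18: rhs = 16, matching y values: 4, 19 (2 points).
  x = 19: rhs = 8, matching y values: 10, 13 (2 points).
  x = 20: rhs = 22, matching y values: none (0 points).
  x = 21: rhs = 18, matching y values: 8, 15 (2 points).
  x = 22: rhs = 2, matching y values: 5, 18 (2 points).
Total affine count: 23.
Full point count |E(F_23)| = 23 + 1 = 24.
Hasse bound: |24 − (23+1)| = |0| = 0 ≤ 2√23 ≈ 9.5917 ✓.


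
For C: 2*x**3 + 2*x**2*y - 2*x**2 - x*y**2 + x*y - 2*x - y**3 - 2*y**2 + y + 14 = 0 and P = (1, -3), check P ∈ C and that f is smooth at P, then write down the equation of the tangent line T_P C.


Tangent line at P: -24*x - 5*y + 9 = 0.

Step 1: f(1, -3) = 0, so P lies on C.
Step 2: partial derivatives
  f_x(x, y) = 6*x**2 + 4*x*y - 4*x - y**2 + y - 2, f_y(x, y) = 2*x**2 - 2*x*y + x - 3*y**2 - 4*y + 1.
  f_x(P) = -24, f_y(P) = -5 (gradient nonzero, so P is smooth).
Step 3: tangent line at P: -24·(x − 1) + -5·(y − -3) = 0.
Expanding: -24*x - 5*y + 9 = 0.


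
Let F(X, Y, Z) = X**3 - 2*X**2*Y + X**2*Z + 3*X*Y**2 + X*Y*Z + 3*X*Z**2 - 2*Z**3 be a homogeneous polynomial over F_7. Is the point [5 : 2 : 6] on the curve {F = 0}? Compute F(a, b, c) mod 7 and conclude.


F(5,2,6) ≡ 4 (mod 7); P is NOT on the curve.

Evaluate F(5, 2, 6) term-by-term (mod 7).
  X**3 ↦ 1·125·1·1 = 125
  -2*X**2*Y ↦ -2·25·2·1 = -100
  X**2*Z ↦ 1·25·1·6 = 150
  3*X*Y**2 ↦ 3·5·4·1 = 60
  X*Y*Z ↦ 1·5·2·6 = 60
  3*X*Z**2 ↦ 3·5·1·36 = 540
  -2*Z**3 ↦ -2·1·1·216 = -432
Sum: F(5, 2, 6) = (125) + (-100) + (150) + (60) + (60) + (540) + (-432) = 403.
Reducing mod 7: 403 ≡ 4 (mod 7).
Since F(a, b, c) ≡ 4 ≠ 0 (mod 7), P does NOT lie on the curve.


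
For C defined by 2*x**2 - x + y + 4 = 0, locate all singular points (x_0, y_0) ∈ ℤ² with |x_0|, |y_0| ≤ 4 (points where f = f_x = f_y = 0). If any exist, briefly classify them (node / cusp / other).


No singular points in the scanned grid; C is smooth there.

Compute partial derivatives:
  f_x = 4*x - 1.
  f_y = 1.
f_y = 1 is a nonzero constant, so f_y never vanishes: no point (x, y) can satisfy f = f_x = f_y = 0. In particular no (x, y) ∈ {−4, ..., 4}² is singular; the curve is smooth.


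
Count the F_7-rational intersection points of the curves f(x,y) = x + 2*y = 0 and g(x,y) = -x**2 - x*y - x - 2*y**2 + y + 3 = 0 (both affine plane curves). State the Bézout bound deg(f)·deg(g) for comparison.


Common zeros: {(3, 2), (6, 4)}; count = 2; Bézout bound = 2.

deg(f) = 1, deg(g) = 2, so Bézout bound = 2.
Scan x ∈ F_7. For each x, list the y ∈ F_7 with f(x, y) ≡ 0 and those with g(x, y) ≡ 0 (mod 7); the common zeros in that column are the intersection.
  x = 0: f ≡ 0 at y ∈ {0}; g ≡ 0 at y ∈ {5, 6}; common: ∅.
  x = 1: f ≡ 0 at y ∈ {3}; g ≡ 0 at y ∈ {2, 5}; common: ∅.
  x = 2: f ≡ 0 at y ∈ {6}; g ≡ 0 at y ∈ ∅; common: ∅.
  x = 3: f ≡ 0 at y ∈ {2}; g ≡ 0 at y ∈ {2, 4}; common: {2}.
  x = 4: f ≡ 0 at y ∈ {5}; g ≡ 0 at y ∈ ∅; common: ∅.
  x = 5: f ≡ 0 at y ∈ {1}; g ≡ 0 at y ∈ ∅; common: ∅.
  x = 6: f ≡ 0 at y ∈ {4}; g ≡ 0 at y ∈ {4}; common: {4}.
Collecting: common zeros = {(3, 2), (6, 4)}, so the count is 2.
Comparison with the Bézout bound: 2 ≤ 2 = deg(f)·deg(g), as expected for curves with no common component (the bound is attained).
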